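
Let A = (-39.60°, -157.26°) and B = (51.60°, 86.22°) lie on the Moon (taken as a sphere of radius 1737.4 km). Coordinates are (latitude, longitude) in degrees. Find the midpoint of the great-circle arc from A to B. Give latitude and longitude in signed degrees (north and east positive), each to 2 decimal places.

11.14°, 154.32°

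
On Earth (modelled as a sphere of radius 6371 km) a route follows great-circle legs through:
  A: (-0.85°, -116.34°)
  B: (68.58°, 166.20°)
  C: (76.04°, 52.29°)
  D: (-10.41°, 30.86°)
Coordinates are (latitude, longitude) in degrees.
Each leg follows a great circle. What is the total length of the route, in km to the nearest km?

Leg A→B: central angle 1.5053 rad, distance 9590.1 km.
Leg B→C: central angle 0.5202 rad, distance 3314.1 km.
Leg C→D: central angle 1.5253 rad, distance 9717.5 km.
Total: 9590.1 + 3314.1 + 9717.5 ≈ 22622 km.

22622 km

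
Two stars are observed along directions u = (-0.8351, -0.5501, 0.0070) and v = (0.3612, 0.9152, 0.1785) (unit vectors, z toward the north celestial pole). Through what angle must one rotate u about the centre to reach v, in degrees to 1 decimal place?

143.5°

u·v = -0.8038; |u| = 1.0000, |v| = 1.0000.
cos θ = (u·v)/(|u||v|) = -0.8039, so θ = 143.5°.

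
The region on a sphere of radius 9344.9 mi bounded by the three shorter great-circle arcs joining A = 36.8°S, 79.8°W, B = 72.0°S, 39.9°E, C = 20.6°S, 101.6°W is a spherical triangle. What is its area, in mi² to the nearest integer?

16443536 mi²

Side lengths (central angles): a = 1.4623, b = 0.4354, c = 1.1073 rad; semiperimeter s = 1.5025.
By l'Huilier's theorem, tan(E/4) = √[tan(s/2) tan((s−a)/2) tan((s−b)/2) tan((s−c)/2)], giving spherical excess E = 0.1883 rad.
Area = E·R² = 0.1883 × (9344.9)² ≈ 16443536 mi².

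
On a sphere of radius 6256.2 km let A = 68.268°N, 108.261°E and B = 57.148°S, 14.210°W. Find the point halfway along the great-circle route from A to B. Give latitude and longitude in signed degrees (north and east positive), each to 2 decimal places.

10.83°, 28.06°

Central angle δ = 2.6642 rad. Interpolating on the sphere with fraction f = 0.5:
P = [sin((1−f)δ)·A + sin(fδ)·B] / sin δ = 2.1148·A + 2.1148·B in Cartesian coordinates,
giving P = (0.8668, 0.4620, 0.1879), i.e. latitude 10.83°, longitude 28.06°.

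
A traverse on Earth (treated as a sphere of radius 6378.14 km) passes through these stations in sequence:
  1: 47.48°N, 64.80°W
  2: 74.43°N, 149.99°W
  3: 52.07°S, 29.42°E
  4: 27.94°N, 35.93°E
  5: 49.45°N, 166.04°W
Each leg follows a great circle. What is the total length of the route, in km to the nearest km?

42473 km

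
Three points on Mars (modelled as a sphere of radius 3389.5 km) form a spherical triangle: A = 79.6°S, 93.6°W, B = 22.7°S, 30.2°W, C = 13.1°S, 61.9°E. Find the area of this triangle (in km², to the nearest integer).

11826145 km²

Side lengths (central angles): a = 1.5162, b = 1.5078, c = 1.0994 rad; semiperimeter s = 2.0617.
By l'Huilier's theorem, tan(E/4) = √[tan(s/2) tan((s−a)/2) tan((s−b)/2) tan((s−c)/2)], giving spherical excess E = 1.0294 rad.
Area = E·R² = 1.0294 × (3389.5)² ≈ 11826145 km².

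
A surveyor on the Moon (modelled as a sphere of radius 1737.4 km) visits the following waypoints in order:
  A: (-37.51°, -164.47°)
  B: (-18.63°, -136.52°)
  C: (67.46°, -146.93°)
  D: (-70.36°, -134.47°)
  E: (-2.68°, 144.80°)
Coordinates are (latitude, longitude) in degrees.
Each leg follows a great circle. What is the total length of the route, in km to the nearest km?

Leg A→B: central angle 0.5384 rad, distance 935.5 km.
Leg B→C: central angle 1.5085 rad, distance 2620.9 km.
Leg C→D: central angle 2.4099 rad, distance 4187.0 km.
Leg D→E: central angle 1.4725 rad, distance 2558.4 km.
Total: 935.5 + 2620.9 + 4187.0 + 2558.4 ≈ 10302 km.

10302 km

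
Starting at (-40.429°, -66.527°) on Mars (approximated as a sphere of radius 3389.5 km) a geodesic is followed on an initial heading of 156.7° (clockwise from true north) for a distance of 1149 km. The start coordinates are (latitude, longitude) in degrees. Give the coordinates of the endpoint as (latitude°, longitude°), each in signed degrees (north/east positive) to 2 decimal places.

-57.57°, -52.33°

Angular distance δ = d/R = 1149/3389.5 = 0.33899 rad; initial bearing θ = 2.7349 rad.
sin φ₂ = sin φ₁ cos δ + cos φ₁ sin δ cos θ = (-0.6485)(0.9431) + (0.7612)(0.3325)(-0.9184) = -0.8441, so φ₂ = -57.57°.
Δλ = atan2(sin θ sin δ cos φ₁, cos δ − sin φ₁ sin φ₂) = atan2(0.1001, 0.3957) = 14.199°.
λ₂ = -66.527° + 14.199° = -52.33°.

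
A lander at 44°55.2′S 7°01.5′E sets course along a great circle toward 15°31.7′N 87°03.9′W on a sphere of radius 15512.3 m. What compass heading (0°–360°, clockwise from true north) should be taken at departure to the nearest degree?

278°

Δλ = -94.090° = -1.6422 rad.
y = sin Δλ · cos φ₂ = (-0.9975)(0.9635) = -0.9610
x = cos φ₁ sin φ₂ − sin φ₁ cos φ₂ cos Δλ = (0.7081)(0.2677) − (-0.7061)(0.9635)(-0.0713) = 0.1410
θ = atan2(y, x) = -81.65°; adding 360° gives 278°.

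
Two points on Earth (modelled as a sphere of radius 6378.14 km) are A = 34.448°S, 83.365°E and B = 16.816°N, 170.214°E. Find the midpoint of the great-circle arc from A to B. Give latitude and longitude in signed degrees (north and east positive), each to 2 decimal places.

Central angle δ = 1.6913 rad. Interpolating on the sphere with fraction f = 0.5:
P = [sin((1−f)δ)·A + sin(fδ)·B] / sin δ = 0.7539·A + 0.7539·B in Cartesian coordinates,
giving P = (-0.6393, 0.7402, -0.2083), i.e. latitude -12.03°, longitude 130.82°.

-12.03°, 130.82°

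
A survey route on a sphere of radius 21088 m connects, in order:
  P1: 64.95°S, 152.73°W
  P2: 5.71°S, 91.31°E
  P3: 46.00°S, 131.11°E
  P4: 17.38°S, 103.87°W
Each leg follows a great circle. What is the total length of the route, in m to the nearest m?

Leg P1→P2: central angle 1.6652 rad, distance 35116.3 m.
Leg P2→P3: central angle 0.9240 rad, distance 19485.8 m.
Leg P3→P4: central angle 1.7371 rad, distance 36632.6 m.
Total: 35116.3 + 19485.8 + 36632.6 ≈ 91235 m.

91235 m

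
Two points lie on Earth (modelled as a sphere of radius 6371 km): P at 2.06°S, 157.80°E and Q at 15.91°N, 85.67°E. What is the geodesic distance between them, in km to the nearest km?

8166 km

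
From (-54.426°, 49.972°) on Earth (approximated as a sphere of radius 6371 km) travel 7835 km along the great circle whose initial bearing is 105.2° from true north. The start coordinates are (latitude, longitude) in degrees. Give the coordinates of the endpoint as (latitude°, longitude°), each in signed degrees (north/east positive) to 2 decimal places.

-24.57°, 140.38°

Angular distance δ = d/R = 7835/6371 = 1.22979 rad; initial bearing θ = 1.8361 rad.
sin φ₂ = sin φ₁ cos δ + cos φ₁ sin δ cos θ = (-0.8134)(0.3344) + (0.5818)(0.9424)(-0.2622) = -0.4158, so φ₂ = -24.57°.
Δλ = atan2(sin θ sin δ cos φ₁, cos δ − sin φ₁ sin φ₂) = atan2(0.5291, -0.0037) = 90.404°.
λ₂ = 49.972° + 90.404° = 140.38°.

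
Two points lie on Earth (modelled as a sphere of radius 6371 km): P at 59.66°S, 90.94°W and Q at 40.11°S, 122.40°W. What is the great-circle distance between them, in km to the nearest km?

3078 km

Let φ₁ = -1.0413 rad, φ₂ = -0.7001 rad, and Δλ = -0.5491 rad.
cos c = sin φ₁ sin φ₂ + cos φ₁ cos φ₂ cos Δλ = (-0.8630)(-0.6443) + (0.5051)(0.7648)(0.8530) = 0.88556,
so c = arccos(0.88556) = 0.48310 rad.
Distance = R·c = 6371 × 0.4831 ≈ 3078 km.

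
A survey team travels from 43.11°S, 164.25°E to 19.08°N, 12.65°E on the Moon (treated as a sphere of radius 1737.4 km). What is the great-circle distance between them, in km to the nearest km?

With latitudes φ₁ = -43.110°, φ₂ = 19.080° and longitude difference Δλ = -151.600°:
Haversine: a = sin²(Δφ/2) + cos φ₁ cos φ₂ sin²(Δλ/2) = 0.2667 + (0.7300)(0.9451)(0.9398) = 0.91515.
Central angle c = 2·arcsin(√a) = 2.55044 rad.
Distance = R·c = 1737.4 × 2.5504 ≈ 4431 km.

4431 km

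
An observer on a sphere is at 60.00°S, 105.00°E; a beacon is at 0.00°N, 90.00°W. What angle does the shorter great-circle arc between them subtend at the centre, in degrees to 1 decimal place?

In radians: φ₁ = -1.0472, φ₂ = 0.0000, Δλ = 165.000° = 2.8798 rad.
cos c = sin φ₁ sin φ₂ + cos φ₁ cos φ₂ cos Δλ = (-0.8660)(0.0000) + (0.5000)(1.0000)(-0.9659) = -0.48296,
so c = arccos(-0.48296) = 2.07483 rad.
So the angular separation is 118.9°.

118.9°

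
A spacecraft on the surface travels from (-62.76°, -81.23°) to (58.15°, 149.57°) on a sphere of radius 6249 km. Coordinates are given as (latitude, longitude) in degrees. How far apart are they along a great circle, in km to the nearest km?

In radians: φ₁ = -1.0954, φ₂ = 1.0149, Δλ = -129.200° = -2.2550 rad.
Haversine: a = sin²(Δφ/2) + cos φ₁ cos φ₂ sin²(Δλ/2) = 0.7568 + (0.4577)(0.5277)(0.8160) = 0.95394.
Central angle c = 2·arcsin(√a) = 2.70901 rad.
Distance = R·c = 6249 × 2.7090 ≈ 16929 km.

16929 km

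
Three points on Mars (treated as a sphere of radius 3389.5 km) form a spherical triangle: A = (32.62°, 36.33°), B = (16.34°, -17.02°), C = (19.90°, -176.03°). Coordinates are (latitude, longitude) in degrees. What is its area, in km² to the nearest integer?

20847801 km²

Side lengths (central angles): a = 2.4138, b = 2.0777, c = 0.8839 rad; semiperimeter s = 2.6877.
By l'Huilier's theorem, tan(E/4) = √[tan(s/2) tan((s−a)/2) tan((s−b)/2) tan((s−c)/2)], giving spherical excess E = 1.8146 rad.
Area = E·R² = 1.8146 × (3389.5)² ≈ 20847801 km².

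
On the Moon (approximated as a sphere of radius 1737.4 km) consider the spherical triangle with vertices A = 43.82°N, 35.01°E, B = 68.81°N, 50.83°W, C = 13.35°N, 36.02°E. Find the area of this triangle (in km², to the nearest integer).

374629 km²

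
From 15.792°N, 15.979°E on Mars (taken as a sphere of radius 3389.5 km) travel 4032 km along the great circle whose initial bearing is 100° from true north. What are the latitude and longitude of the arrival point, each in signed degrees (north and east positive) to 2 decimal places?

-3.09°, 82.25°

Angular distance δ = d/R = 4032/3389.5 = 1.18956 rad; initial bearing θ = 1.7453 rad.
sin φ₂ = sin φ₁ cos δ + cos φ₁ sin δ cos θ = (0.2721)(0.3721) + (0.9623)(0.9282)(-0.1736) = -0.0538, so φ₂ = -3.09°.
Δλ = atan2(sin θ sin δ cos φ₁, cos δ − sin φ₁ sin φ₂) = atan2(0.8796, 0.3867) = 66.267°.
λ₂ = 15.979° + 66.267° = 82.25°.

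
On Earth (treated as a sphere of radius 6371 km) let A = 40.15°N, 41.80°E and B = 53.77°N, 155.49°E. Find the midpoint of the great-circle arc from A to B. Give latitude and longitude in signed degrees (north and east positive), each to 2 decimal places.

62.51°, 87.57°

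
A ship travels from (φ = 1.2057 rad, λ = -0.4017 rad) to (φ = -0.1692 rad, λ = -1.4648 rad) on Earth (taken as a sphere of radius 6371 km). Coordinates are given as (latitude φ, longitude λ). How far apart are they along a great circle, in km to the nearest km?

In radians: φ₁ = 1.2057, φ₂ = -0.1692, Δλ = -60.911° = -1.0631 rad.
Haversine: a = sin²(Δφ/2) + cos φ₁ cos φ₂ sin²(Δλ/2) = 0.4027 + (0.3570)(0.9857)(0.2569) = 0.49310.
Central angle c = 2·arcsin(√a) = 1.55699 rad.
Distance = R·c = 6371 × 1.5570 ≈ 9920 km.

9920 km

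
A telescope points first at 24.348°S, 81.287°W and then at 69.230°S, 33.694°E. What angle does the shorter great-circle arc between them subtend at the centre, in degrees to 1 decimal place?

75.6°

Let φ₁ = -0.4250 rad, φ₂ = -1.2083 rad, and Δλ = 2.0068 rad.
Haversine: a = sin²(Δφ/2) + cos φ₁ cos φ₂ sin²(Δλ/2) = 0.1457 + (0.9111)(0.3546)(0.7112) = 0.37548.
Central angle c = 2·arcsin(√a) = 1.31910 rad.
So the angular separation is 75.6°.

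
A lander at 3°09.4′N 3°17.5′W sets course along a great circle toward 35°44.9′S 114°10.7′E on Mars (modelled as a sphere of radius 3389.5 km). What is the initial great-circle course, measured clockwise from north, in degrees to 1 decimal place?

128.0°

With φ₁ = 0.0551, φ₂ = -0.6239, Δλ = 2.0502 rad, the forward-azimuth formula gives
θ = atan2( sin Δλ cos φ₂ , cos φ₁ sin φ₂ − sin φ₁ cos φ₂ cos Δλ ) = atan2(0.7201, -0.5627) = 128.01°.
So the initial bearing is 128.0°.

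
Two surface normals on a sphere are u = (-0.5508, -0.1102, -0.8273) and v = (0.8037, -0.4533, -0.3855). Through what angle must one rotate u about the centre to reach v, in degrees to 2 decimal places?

u·v = -0.0738; |u| = 1.0000, |v| = 1.0000.
cos θ = (u·v)/(|u||v|) = -0.0738, so θ = 94.23°.

94.23°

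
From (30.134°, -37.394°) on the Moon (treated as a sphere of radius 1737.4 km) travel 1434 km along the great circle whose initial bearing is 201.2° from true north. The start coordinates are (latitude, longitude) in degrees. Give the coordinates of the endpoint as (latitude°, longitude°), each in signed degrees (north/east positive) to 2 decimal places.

Angular distance δ = d/R = 1434/1737.4 = 0.82537 rad; initial bearing θ = 3.5116 rad.
sin φ₂ = sin φ₁ cos δ + cos φ₁ sin δ cos θ = (0.5020)(0.6783) + (0.8649)(0.7348)(-0.9323) = -0.2520, so φ₂ = -14.59°.
Δλ = atan2(sin θ sin δ cos φ₁, cos δ − sin φ₁ sin φ₂) = atan2(-0.2298, 0.8048) = -15.937°.
λ₂ = -37.394° − 15.937° = -53.33°.

-14.59°, -53.33°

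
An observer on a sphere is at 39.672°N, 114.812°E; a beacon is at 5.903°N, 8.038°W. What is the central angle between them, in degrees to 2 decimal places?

110.47°

With latitudes φ₁ = 39.672°, φ₂ = 5.903° and longitude difference Δλ = -122.850°:
cos c = sin φ₁ sin φ₂ + cos φ₁ cos φ₂ cos Δλ = (0.6384)(0.1028) + (0.7697)(0.9947)(-0.5424) = -0.34965,
so c = arccos(-0.34965) = 1.92800 rad.
So the angular separation is 110.47°.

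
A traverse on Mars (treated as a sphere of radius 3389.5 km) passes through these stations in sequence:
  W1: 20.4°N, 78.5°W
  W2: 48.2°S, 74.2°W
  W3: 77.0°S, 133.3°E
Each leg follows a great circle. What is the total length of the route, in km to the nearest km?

7236 km

Leg W1→W2: central angle 1.1992 rad, distance 4064.6 km.
Leg W2→W3: central angle 0.9356 rad, distance 3171.1 km.
Total: 4064.6 + 3171.1 ≈ 7236 km.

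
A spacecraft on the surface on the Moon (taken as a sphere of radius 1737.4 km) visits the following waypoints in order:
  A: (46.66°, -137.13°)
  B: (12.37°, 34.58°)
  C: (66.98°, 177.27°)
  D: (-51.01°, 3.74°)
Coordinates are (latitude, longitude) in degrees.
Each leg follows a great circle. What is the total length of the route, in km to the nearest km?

11533 km

Leg A→B: central angle 2.1032 rad, distance 3654.1 km.
Leg B→C: central angle 1.6776 rad, distance 2914.7 km.
Leg C→D: central angle 2.8572 rad, distance 4964.1 km.
Total: 3654.1 + 2914.7 + 4964.1 ≈ 11533 km.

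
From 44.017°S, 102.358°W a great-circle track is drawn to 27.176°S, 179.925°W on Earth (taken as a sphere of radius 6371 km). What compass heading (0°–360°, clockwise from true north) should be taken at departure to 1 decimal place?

257.3°

Δλ = -77.567° = -1.3538 rad.
y = sin Δλ · cos φ₂ = (-0.9765)(0.8896) = -0.8687
x = cos φ₁ sin φ₂ − sin φ₁ cos φ₂ cos Δλ = (0.7191)(-0.4567) − (-0.6949)(0.8896)(0.2153) = -0.1954
θ = atan2(y, x) = -102.67°; adding 360° gives 257.3°.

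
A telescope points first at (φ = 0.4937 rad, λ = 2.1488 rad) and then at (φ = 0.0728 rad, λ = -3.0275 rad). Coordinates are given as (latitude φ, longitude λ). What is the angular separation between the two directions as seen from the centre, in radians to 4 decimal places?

1.1291 rad

In radians: φ₁ = 0.4937, φ₂ = 0.0728, Δλ = 63.420° = 1.1069 rad.
Haversine: a = sin²(Δφ/2) + cos φ₁ cos φ₂ sin²(Δλ/2) = 0.0436 + (0.8806)(0.9974)(0.2763) = 0.28628.
Central angle c = 2·arcsin(√a) = 1.12913 rad.
So the angular separation is 1.1291 rad.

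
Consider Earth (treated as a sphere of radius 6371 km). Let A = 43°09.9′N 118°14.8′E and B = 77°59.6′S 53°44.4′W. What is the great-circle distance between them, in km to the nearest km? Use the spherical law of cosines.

16126 km

In radians: φ₁ = 0.7534, φ₂ = -1.3612, Δλ = -171.987° = -3.0017 rad.
cos c = sin φ₁ sin φ₂ + cos φ₁ cos φ₂ cos Δλ = (0.6841)(-0.9781) + (0.7294)(0.2080)(-0.9902) = -0.81939,
so c = arccos(-0.81939) = 2.53113 rad.
Distance = R·c = 6371 × 2.5311 ≈ 16126 km.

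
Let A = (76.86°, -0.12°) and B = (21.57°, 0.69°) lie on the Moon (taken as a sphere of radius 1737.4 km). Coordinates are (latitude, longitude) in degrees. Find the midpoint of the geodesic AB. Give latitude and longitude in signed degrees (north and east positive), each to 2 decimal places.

The central angle between A and B is δ = 0.9650 rad.
With f = 0.5, the slerp weights are sin((1−f)δ)/sin δ = 0.5644 and sin(fδ)/sin δ = 0.5644.
Weighted sum of the unit vectors: (0.5644)·(0.2273,-0.0005,0.9738) + (0.5644)·(0.9299,0.0112,0.3676) = (0.6532, 0.0061, 0.7572).
Converting back: φ = atan2(z, √(x²+y²)) = 49.22°, λ = atan2(y, x) = 0.53°.

49.22°, 0.53°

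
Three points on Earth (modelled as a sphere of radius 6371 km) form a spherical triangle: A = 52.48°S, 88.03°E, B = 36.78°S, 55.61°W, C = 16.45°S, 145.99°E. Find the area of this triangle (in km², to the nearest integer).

41578643 km²

Side lengths (central angles): a = 2.1468, b = 1.0069, c = 1.4886 rad; semiperimeter s = 2.3212.
By l'Huilier's theorem, tan(E/4) = √[tan(s/2) tan((s−a)/2) tan((s−b)/2) tan((s−c)/2)], giving spherical excess E = 1.0244 rad.
Area = E·R² = 1.0244 × (6371)² ≈ 41578643 km².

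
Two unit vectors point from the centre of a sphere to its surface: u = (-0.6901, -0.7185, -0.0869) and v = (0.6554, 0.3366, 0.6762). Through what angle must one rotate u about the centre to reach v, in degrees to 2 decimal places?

u·v = -0.7529; |u| = 1.0000, |v| = 1.0000.
cos θ = (u·v)/(|u||v|) = -0.7529, so θ = 138.84°.

138.84°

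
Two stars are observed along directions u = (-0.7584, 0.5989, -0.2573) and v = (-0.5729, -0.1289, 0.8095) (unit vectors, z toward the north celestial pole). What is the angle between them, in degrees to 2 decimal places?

81.43°

u·v = 0.1490; |u| = 1.0000, |v| = 1.0001.
cos θ = (u·v)/(|u||v|) = 0.1490, so θ = 81.43°.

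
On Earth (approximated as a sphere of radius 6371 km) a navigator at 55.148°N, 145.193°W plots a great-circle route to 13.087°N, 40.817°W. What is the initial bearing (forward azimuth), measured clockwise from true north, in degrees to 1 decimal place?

With φ₁ = 0.9625, φ₂ = 0.2284, Δλ = 1.8217 rad, the forward-azimuth formula gives
θ = atan2( sin Δλ cos φ₂ , cos φ₁ sin φ₂ − sin φ₁ cos φ₂ cos Δλ ) = atan2(0.9435, 0.3279) = 70.84°.
So the initial bearing is 70.8°.

70.8°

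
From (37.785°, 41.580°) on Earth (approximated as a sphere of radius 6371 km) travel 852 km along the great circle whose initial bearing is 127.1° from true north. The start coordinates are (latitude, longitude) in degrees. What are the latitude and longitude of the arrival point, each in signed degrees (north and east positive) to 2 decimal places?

32.93°, 48.86°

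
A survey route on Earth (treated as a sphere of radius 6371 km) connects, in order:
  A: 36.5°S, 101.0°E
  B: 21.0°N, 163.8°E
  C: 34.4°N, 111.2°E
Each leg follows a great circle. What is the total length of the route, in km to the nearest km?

Leg A→B: central angle 1.4406 rad, distance 9177.8 km.
Leg B→C: central angle 0.8361 rad, distance 5327.0 km.
Total: 9177.8 + 5327.0 ≈ 14505 km.

14505 km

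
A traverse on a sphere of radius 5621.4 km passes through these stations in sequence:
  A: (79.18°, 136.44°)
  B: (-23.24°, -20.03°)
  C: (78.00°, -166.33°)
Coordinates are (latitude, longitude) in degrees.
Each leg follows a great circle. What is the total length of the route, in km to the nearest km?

24145 km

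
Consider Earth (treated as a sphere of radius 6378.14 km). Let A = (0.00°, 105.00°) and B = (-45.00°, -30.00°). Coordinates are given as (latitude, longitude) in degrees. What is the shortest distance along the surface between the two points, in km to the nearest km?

With latitudes φ₁ = 0.000°, φ₂ = -45.000° and longitude difference Δλ = -135.000°:
cos c = sin φ₁ sin φ₂ + cos φ₁ cos φ₂ cos Δλ = (0.0000)(-0.7071) + (1.0000)(0.7071)(-0.7071) = -0.50000,
so c = arccos(-0.50000) = 2.09440 rad.
Distance = R·c = 6378.14 × 2.0944 ≈ 13358 km.

13358 km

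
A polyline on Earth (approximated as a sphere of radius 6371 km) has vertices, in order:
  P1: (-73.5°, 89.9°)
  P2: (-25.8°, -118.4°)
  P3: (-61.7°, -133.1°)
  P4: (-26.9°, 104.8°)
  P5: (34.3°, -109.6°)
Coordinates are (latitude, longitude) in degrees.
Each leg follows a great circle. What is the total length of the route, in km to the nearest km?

38451 km

Leg P1→P2: central angle 1.3774 rad, distance 8775.6 km.
Leg P2→P3: central angle 0.6500 rad, distance 4141.3 km.
Leg P3→P4: central angle 1.3962 rad, distance 8895.3 km.
Leg P4→P5: central angle 2.6116 rad, distance 16638.7 km.
Total: 8775.6 + 4141.3 + 8895.3 + 16638.7 ≈ 38451 km.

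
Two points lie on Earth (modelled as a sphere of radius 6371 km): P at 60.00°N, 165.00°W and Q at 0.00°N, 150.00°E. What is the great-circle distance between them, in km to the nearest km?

With latitudes φ₁ = 60.000°, φ₂ = 0.000° and longitude difference Δλ = -45.000°:
cos c = sin φ₁ sin φ₂ + cos φ₁ cos φ₂ cos Δλ = (0.8660)(0.0000) + (0.5000)(1.0000)(0.7071) = 0.35355,
so c = arccos(0.35355) = 1.20943 rad.
Distance = R·c = 6371 × 1.2094 ≈ 7705 km.

7705 km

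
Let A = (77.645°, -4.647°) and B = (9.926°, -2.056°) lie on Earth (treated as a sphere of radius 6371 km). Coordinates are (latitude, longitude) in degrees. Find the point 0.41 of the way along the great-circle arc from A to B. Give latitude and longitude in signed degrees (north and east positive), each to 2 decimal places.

49.89°, -2.65°

Central angle δ = 1.1822 rad. Interpolating on the sphere with fraction f = 0.41:
P = [sin((1−f)δ)·A + sin(fδ)·B] / sin δ = 0.6940·A + 0.5035·B in Cartesian coordinates,
giving P = (0.6436, -0.0298, 0.7648), i.e. latitude 49.89°, longitude -2.65°.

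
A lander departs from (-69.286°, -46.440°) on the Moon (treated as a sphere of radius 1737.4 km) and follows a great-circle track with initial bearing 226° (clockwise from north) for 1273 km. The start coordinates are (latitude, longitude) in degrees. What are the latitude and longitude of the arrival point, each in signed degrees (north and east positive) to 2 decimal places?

-59.28°, -156.08°

Angular distance δ = d/R = 1273/1737.4 = 0.73270 rad; initial bearing θ = 3.9444 rad.
sin φ₂ = sin φ₁ cos δ + cos φ₁ sin δ cos θ = (-0.9354)(0.7434) + (0.3537)(0.6689)(-0.6947) = -0.8597, so φ₂ = -59.28°.
Δλ = atan2(sin θ sin δ cos φ₁, cos δ − sin φ₁ sin φ₂) = atan2(-0.1702, -0.0607) = -109.637°.
λ₂ = -46.440° − 109.637° = -156.08°.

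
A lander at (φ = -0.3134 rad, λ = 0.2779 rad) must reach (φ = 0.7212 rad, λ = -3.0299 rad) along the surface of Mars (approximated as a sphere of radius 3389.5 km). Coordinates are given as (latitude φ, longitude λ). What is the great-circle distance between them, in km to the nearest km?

9184 km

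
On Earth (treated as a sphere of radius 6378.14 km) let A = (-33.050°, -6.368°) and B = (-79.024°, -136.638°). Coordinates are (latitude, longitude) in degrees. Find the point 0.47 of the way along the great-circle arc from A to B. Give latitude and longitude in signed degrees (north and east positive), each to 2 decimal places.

-62.62°, -16.54°

The central angle between A and B is δ = 1.1238 rad.
With f = 0.47, the slerp weights are sin((1−f)δ)/sin δ = 0.6221 and sin(fδ)/sin δ = 0.5589.
Weighted sum of the unit vectors: (0.6221)·(0.8330,-0.0930,-0.5454) + (0.5589)·(-0.1384,-0.1307,-0.9817) = (0.4409, -0.1309, -0.8880).
Converting back: φ = atan2(z, √(x²+y²)) = -62.62°, λ = atan2(y, x) = -16.54°.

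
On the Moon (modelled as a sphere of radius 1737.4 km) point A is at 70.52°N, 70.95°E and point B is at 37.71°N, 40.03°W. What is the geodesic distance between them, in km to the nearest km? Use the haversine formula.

1855 km

In radians: φ₁ = 1.2308, φ₂ = 0.6582, Δλ = -110.980° = -1.9370 rad.
Haversine: a = sin²(Δφ/2) + cos φ₁ cos φ₂ sin²(Δλ/2) = 0.0798 + (0.3335)(0.7911)(0.6790) = 0.25890.
Central angle c = 2·arcsin(√a) = 1.06764 rad.
Distance = R·c = 1737.4 × 1.0676 ≈ 1855 km.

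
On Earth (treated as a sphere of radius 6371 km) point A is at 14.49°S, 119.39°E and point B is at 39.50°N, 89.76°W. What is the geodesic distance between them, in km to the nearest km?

With latitudes φ₁ = -14.490°, φ₂ = 39.500° and longitude difference Δλ = 150.850°:
cos c = sin φ₁ sin φ₂ + cos φ₁ cos φ₂ cos Δλ = (-0.2502)(0.6361) + (0.9682)(0.7716)(-0.8733) = -0.81161,
so c = arccos(-0.81161) = 2.51771 rad.
Distance = R·c = 6371 × 2.5177 ≈ 16040 km.

16040 km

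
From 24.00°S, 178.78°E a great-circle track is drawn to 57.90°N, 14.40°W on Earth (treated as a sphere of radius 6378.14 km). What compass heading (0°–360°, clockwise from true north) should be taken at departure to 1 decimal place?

12.1°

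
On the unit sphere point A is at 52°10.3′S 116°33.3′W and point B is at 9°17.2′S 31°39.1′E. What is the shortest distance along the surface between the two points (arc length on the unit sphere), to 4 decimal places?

1.9682

In radians: φ₁ = -0.9106, φ₂ = -0.1621, Δλ = 148.207° = 2.5867 rad.
cos c = sin φ₁ sin φ₂ + cos φ₁ cos φ₂ cos Δλ = (-0.7899)(-0.1614) + (0.6133)(0.9869)(-0.8500) = -0.38698,
so c = arccos(-0.38698) = 1.96815 rad.
On the unit sphere the arc length equals the central angle: 1.9682.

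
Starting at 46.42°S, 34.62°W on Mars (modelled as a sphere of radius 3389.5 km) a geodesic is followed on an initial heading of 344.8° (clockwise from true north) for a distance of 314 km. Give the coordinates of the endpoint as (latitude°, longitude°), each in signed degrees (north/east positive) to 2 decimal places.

-41.28°, -36.47°

Angular distance δ = d/R = 314/3389.5 = 0.09264 rad; initial bearing θ = 6.0179 rad.
sin φ₂ = sin φ₁ cos δ + cos φ₁ sin δ cos θ = (-0.7244)(0.9957) + (0.6894)(0.0925)(0.9650) = -0.6598, so φ₂ = -41.28°.
Δλ = atan2(sin θ sin δ cos φ₁, cos δ − sin φ₁ sin φ₂) = atan2(-0.0167, 0.5178) = -1.850°.
λ₂ = -34.620° − 1.850° = -36.47°.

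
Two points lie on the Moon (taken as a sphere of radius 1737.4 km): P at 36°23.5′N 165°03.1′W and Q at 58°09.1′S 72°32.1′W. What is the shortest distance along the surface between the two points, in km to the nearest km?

3685 km

In radians: φ₁ = 0.6352, φ₂ = -1.0149, Δλ = 92.517° = 1.6147 rad.
Haversine: a = sin²(Δφ/2) + cos φ₁ cos φ₂ sin²(Δλ/2) = 0.5396 + (0.8050)(0.5277)(0.5220) = 0.76132.
Central angle c = 2·arcsin(√a) = 2.12073 rad.
Distance = R·c = 1737.4 × 2.1207 ≈ 3685 km.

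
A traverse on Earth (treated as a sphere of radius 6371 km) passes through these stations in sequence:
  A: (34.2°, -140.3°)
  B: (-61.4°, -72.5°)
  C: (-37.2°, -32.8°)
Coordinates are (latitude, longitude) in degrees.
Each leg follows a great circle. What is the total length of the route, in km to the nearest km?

16080 km

Leg A→B: central angle 1.9219 rad, distance 12244.2 km.
Leg B→C: central angle 0.6020 rad, distance 3835.5 km.
Total: 12244.2 + 3835.5 ≈ 16080 km.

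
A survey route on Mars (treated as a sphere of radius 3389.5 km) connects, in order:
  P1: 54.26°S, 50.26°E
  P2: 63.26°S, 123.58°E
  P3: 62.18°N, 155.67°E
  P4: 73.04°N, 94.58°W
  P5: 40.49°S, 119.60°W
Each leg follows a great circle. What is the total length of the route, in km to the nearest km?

Leg P1→P2: central angle 0.6430 rad, distance 2179.4 km.
Leg P2→P3: central angle 2.2293 rad, distance 7556.2 km.
Leg P3→P4: central angle 0.6436 rad, distance 2181.4 km.
Leg P4→P5: central angle 2.0043 rad, distance 6793.6 km.
Total: 2179.4 + 7556.2 + 2181.4 + 6793.6 ≈ 18711 km.

18711 km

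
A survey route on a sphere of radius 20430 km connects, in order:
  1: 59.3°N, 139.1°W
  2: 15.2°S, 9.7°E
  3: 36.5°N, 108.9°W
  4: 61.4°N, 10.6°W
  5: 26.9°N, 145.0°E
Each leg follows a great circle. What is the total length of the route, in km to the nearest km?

143992 km

Leg 1→2: central angle 2.2743 rad, distance 46463.2 km.
Leg 2→3: central angle 2.1262 rad, distance 43438.5 km.
Leg 3→4: central angle 1.0852 rad, distance 22171.6 km.
Leg 4→5: central angle 1.5623 rad, distance 31918.5 km.
Total: 46463.2 + 43438.5 + 22171.6 + 31918.5 ≈ 143992 km.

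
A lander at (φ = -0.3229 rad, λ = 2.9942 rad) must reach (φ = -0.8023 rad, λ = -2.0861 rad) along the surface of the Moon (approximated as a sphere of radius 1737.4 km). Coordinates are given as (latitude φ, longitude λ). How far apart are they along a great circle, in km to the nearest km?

1888 km

In radians: φ₁ = -0.3229, φ₂ = -0.8023, Δλ = 68.920° = 1.2029 rad.
cos c = sin φ₁ sin φ₂ + cos φ₁ cos φ₂ cos Δλ = (-0.3173)(-0.7190) + (0.9483)(0.6951)(0.3597) = 0.46521,
so c = arccos(0.46521) = 1.08693 rad.
Distance = R·c = 1737.4 × 1.0869 ≈ 1888 km.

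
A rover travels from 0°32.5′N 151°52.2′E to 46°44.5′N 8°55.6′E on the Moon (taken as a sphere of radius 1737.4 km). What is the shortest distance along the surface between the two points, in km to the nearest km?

With latitudes φ₁ = 0.542°, φ₂ = 46.742° and longitude difference Δλ = -142.943°:
cos c = sin φ₁ sin φ₂ + cos φ₁ cos φ₂ cos Δλ = (0.0095)(0.7283) + (1.0000)(0.6853)(-0.7980) = -0.53998,
so c = arccos(-0.53998) = 2.14121 rad.
Distance = R·c = 1737.4 × 2.1412 ≈ 3720 km.

3720 km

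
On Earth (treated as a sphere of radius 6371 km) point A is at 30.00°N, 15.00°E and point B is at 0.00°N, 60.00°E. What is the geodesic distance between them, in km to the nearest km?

In radians: φ₁ = 0.5236, φ₂ = 0.0000, Δλ = 45.000° = 0.7854 rad.
cos c = sin φ₁ sin φ₂ + cos φ₁ cos φ₂ cos Δλ = (0.5000)(0.0000) + (0.8660)(1.0000)(0.7071) = 0.61237,
so c = arccos(0.61237) = 0.91174 rad.
Distance = R·c = 6371 × 0.9117 ≈ 5809 km.

5809 km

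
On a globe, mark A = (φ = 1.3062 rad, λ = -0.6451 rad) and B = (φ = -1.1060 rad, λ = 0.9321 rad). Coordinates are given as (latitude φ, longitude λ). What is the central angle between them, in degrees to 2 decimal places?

149.72°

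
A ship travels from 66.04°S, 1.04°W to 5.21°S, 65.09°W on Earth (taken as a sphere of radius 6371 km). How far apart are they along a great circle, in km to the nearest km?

Let φ₁ = -1.1526 rad, φ₂ = -0.0909 rad, and Δλ = -1.1179 rad.
Haversine: a = sin²(Δφ/2) + cos φ₁ cos φ₂ sin²(Δλ/2) = 0.2563 + (0.4061)(0.9959)(0.2812) = 0.37002.
Central angle c = 2·arcsin(√a) = 1.30783 rad.
Distance = R·c = 6371 × 1.3078 ≈ 8332 km.

8332 km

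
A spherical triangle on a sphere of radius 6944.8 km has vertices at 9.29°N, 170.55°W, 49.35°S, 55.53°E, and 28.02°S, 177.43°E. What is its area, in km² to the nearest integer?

12082888 km²

Side lengths (central angles): a = 1.5182, b = 0.6821, c = 2.1754 rad; semiperimeter s = 2.1879.
By l'Huilier's theorem, tan(E/4) = √[tan(s/2) tan((s−a)/2) tan((s−b)/2) tan((s−c)/2)], giving spherical excess E = 0.2505 rad.
Area = E·R² = 0.2505 × (6944.8)² ≈ 12082888 km².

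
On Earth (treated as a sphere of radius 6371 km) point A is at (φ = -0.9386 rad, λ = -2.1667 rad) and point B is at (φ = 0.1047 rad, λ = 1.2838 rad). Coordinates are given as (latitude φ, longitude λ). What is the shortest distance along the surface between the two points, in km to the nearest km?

In radians: φ₁ = -0.9386, φ₂ = 0.1047, Δλ = -162.301° = -2.8327 rad.
cos c = sin φ₁ sin φ₂ + cos φ₁ cos φ₂ cos Δλ = (-0.8067)(0.1045) + (0.5909)(0.9945)(-0.9527) = -0.64418,
so c = arccos(-0.64418) = 2.27074 rad.
Distance = R·c = 6371 × 2.2707 ≈ 14467 km.

14467 km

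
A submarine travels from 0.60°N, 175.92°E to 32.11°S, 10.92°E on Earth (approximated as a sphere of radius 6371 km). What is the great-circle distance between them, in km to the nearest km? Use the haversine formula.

Let φ₁ = 0.0105 rad, φ₂ = -0.5604 rad, and Δλ = -2.8798 rad.
Haversine: a = sin²(Δφ/2) + cos φ₁ cos φ₂ sin²(Δλ/2) = 0.0793 + (0.9999)(0.8470)(0.9830) = 0.91184.
Central angle c = 2·arcsin(√a) = 2.53868 rad.
Distance = R·c = 6371 × 2.5387 ≈ 16174 km.

16174 km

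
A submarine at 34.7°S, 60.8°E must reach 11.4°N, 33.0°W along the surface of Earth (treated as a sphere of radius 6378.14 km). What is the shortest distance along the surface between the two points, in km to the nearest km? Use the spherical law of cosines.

11082 km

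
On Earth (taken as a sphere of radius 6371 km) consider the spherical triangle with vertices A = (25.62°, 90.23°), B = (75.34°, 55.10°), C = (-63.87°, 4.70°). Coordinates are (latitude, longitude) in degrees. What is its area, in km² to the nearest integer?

64965439 km²

Side lengths (central angles): a = 2.4940, b = 1.9361, c = 0.9211 rad; semiperimeter s = 2.6756.
By l'Huilier's theorem, tan(E/4) = √[tan(s/2) tan((s−a)/2) tan((s−b)/2) tan((s−c)/2)], giving spherical excess E = 1.6005 rad.
Area = E·R² = 1.6005 × (6371)² ≈ 64965439 km².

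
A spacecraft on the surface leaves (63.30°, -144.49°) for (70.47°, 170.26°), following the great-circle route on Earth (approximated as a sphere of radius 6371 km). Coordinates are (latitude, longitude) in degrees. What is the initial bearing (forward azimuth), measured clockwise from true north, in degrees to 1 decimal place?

311.9°

With φ₁ = 1.1048, φ₂ = 1.2299, Δλ = -0.7898 rad, the forward-azimuth formula gives
θ = atan2( sin Δλ cos φ₂ , cos φ₁ sin φ₂ − sin φ₁ cos φ₂ cos Δλ ) = atan2(-0.2374, 0.2132) = -48.07°.
Adding 360° brings this into [0°, 360°): 311.9°.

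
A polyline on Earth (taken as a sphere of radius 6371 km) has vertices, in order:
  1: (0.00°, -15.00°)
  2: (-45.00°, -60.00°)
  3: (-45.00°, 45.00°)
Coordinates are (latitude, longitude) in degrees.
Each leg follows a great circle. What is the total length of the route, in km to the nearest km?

Leg 1→2: central angle 1.0472 rad, distance 6671.7 km.
Leg 2→3: central angle 1.1912 rad, distance 7588.8 km.
Total: 6671.7 + 7588.8 ≈ 14261 km.

14261 km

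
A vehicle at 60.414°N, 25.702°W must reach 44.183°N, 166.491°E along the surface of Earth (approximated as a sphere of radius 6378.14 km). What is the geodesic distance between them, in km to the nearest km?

8341 km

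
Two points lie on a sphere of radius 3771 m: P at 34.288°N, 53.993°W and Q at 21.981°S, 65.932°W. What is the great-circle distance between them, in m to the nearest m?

In radians: φ₁ = 0.5984, φ₂ = -0.3836, Δλ = -11.939° = -0.2084 rad.
cos c = sin φ₁ sin φ₂ + cos φ₁ cos φ₂ cos Δλ = (0.5634)(-0.3743) + (0.8262)(0.9273)(0.9784) = 0.53872,
so c = arccos(0.53872) = 1.00188 rad.
Distance = R·c = 3771 × 1.0019 ≈ 3778 m.

3778 m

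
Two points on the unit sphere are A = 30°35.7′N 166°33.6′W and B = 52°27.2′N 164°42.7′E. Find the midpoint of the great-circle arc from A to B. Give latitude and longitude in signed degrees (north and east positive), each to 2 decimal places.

42.40°, -178.42°

The central angle between A and B is δ = 0.5286 rad.
With f = 0.5, the slerp weights are sin((1−f)δ)/sin δ = 0.5180 and sin(fδ)/sin δ = 0.5180.
Weighted sum of the unit vectors: (0.5180)·(-0.8372,-0.2001,0.5090) + (0.5180)·(-0.5878,0.1607,0.7929) = (-0.7382, -0.0204, 0.6743).
Converting back: φ = atan2(z, √(x²+y²)) = 42.40°, λ = atan2(y, x) = -178.42°.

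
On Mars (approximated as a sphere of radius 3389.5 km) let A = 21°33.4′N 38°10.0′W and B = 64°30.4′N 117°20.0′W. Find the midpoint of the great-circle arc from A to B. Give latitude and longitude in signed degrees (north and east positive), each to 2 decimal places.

The central angle between A and B is δ = 1.1518 rad.
With f = 0.5, the slerp weights are sin((1−f)δ)/sin δ = 0.5962 and sin(fδ)/sin δ = 0.5962.
Weighted sum of the unit vectors: (0.5962)·(0.7312,-0.5747,0.3674) + (0.5962)·(-0.1976,-0.3824,0.9026) = (0.3181, -0.5706, 0.7571).
Converting back: φ = atan2(z, √(x²+y²)) = 49.21°, λ = atan2(y, x) = -60.86°.

49.21°, -60.86°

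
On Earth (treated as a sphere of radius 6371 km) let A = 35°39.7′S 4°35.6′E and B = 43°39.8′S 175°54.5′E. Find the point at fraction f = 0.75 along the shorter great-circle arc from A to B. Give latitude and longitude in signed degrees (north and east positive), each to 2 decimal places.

-68.36°, 167.67°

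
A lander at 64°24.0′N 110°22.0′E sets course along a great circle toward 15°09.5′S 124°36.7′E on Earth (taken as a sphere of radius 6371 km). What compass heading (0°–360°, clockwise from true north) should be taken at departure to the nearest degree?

Δλ = 14.245° = 0.2486 rad.
y = sin Δλ · cos φ₂ = (0.2461)(0.9652) = 0.2375
x = cos φ₁ sin φ₂ − sin φ₁ cos φ₂ cos Δλ = (0.4321)(-0.2615) − (0.9018)(0.9652)(0.9693) = -0.9567
θ = atan2(y, x) = 166.06°, so the bearing is 166°.

166°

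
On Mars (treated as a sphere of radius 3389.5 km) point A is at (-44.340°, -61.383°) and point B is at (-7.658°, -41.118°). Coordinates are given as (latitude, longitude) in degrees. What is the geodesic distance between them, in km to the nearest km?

With latitudes φ₁ = -44.340°, φ₂ = -7.658° and longitude difference Δλ = 20.265°:
Haversine: a = sin²(Δφ/2) + cos φ₁ cos φ₂ sin²(Δλ/2) = 0.0990 + (0.7152)(0.9911)(0.0309) = 0.12096.
Central angle c = 2·arcsin(√a) = 0.71042 rad.
Distance = R·c = 3389.5 × 0.7104 ≈ 2408 km.

2408 km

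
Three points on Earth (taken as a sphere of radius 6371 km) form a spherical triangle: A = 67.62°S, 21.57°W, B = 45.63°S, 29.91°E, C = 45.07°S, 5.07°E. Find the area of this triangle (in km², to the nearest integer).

Side lengths (central angles): a = 0.3036, b = 0.4624, c = 0.5974 rad; semiperimeter s = 0.6817.
By l'Huilier's theorem, tan(E/4) = √[tan(s/2) tan((s−a)/2) tan((s−b)/2) tan((s−c)/2)], giving spherical excess E = 0.0710 rad.
Area = E·R² = 0.0710 × (6371)² ≈ 2881712 km².

2881712 km²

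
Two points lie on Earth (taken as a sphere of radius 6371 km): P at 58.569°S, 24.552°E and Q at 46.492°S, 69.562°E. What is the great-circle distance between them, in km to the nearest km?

3250 km

In radians: φ₁ = -1.0222, φ₂ = -0.8114, Δλ = 45.010° = 0.7856 rad.
Haversine: a = sin²(Δφ/2) + cos φ₁ cos φ₂ sin²(Δλ/2) = 0.0111 + (0.5215)(0.6885)(0.1465) = 0.06366.
Central angle c = 2·arcsin(√a) = 0.51015 rad.
Distance = R·c = 6371 × 0.5101 ≈ 3250 km.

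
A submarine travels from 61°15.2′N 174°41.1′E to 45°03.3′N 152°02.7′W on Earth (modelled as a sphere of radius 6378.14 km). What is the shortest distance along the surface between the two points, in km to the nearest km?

2808 km

Let φ₁ = 1.0691 rad, φ₂ = 0.7864 rad, and Δλ = 0.5807 rad.
cos c = sin φ₁ sin φ₂ + cos φ₁ cos φ₂ cos Δλ = (0.8768)(0.7078) + (0.4809)(0.7064)(0.8361) = 0.90462,
so c = arccos(0.90462) = 0.44032 rad.
Distance = R·c = 6378.14 × 0.4403 ≈ 2808 km.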